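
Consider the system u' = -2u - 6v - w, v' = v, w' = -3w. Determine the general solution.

u(t) = K_1e^(-2t) - 2K_2e^(t) + K_3e^(-3t), v(t) = K_2e^(t), w(t) = K_3e^(-3t)

Coefficient matrix A = [[-2, -6, -1], [0, 1, 0], [0, 0, -3]].
det(A - λI) = 0 gives eigenvalues λ = -2, 1, -3.
For λ=-2: eigenvector (1,0,0).
For λ=1: eigenvector (-2,1,0).
For λ=-3: eigenvector (1,0,1).
General solution: K_1e^(-2t)(1,0,0) + K_2e^(t)(-2,1,0) + K_3e^(-3t)(1,0,1).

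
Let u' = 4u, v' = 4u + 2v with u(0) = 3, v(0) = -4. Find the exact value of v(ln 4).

A = [[4,0],[4,2]]; eigenvalues λ = 2, 4.
Eigenvectors: (0,-1) for λ=2, (1,2) for λ=4.
From the initial condition, c_1 = 10, c_2 = 3.
v(ln 4) = (10)(4^2)(-1) + (3)(4^4)(2) = 1376.

1376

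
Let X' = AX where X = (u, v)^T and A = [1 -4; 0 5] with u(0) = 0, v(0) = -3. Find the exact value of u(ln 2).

A = [[1,-4],[0,5]]; eigenvalues λ = 1, 5.
Eigenvectors: (1,0) for λ=1, (1,-1) for λ=5.
From the initial condition, c_1 = -3, c_2 = 3.
u(ln 2) = (-3)(2^1)(1) + (3)(2^5)(1) = 90.

90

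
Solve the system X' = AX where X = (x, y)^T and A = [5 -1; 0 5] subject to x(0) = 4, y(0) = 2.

Coefficient matrix A = [[5, -1], [0, 5]].
Characteristic polynomial det(A - λI) = λ^2 - 10λ + 25 = 0.
Single eigenvalue λ = 5 with algebraic multiplicity 2.
Eigenvector v = (-1,0); generalized eigenvector w with (A-λI)w=v is (-2,1).
General solution: e^(5t)[K_1·v + K_2·(t·v + w)].
Applying x(0)=4, y(0)=2 gives K_1=-8, K_2=2.

x(t) = -2te^(5t) + 4e^(5t), y(t) = 2e^(5t)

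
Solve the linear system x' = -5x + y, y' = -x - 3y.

Coefficient matrix A = [[-5, 1], [-1, -3]].
Characteristic polynomial det(A - λI) = λ^2 + 8λ + 16 = 0.
Single eigenvalue λ = -4 with algebraic multiplicity 2.
Eigenvector v = (-1,-1); generalized eigenvector w with (A-λI)w=v is (-2,-3).
General solution: e^(-4t)[c_1·v + c_2·(t·v + w)].

x(t) = -c_1e^(-4t) - c_2te^(-4t) - 2c_2e^(-4t), y(t) = -c_1e^(-4t) - c_2te^(-4t) - 3c_2e^(-4t)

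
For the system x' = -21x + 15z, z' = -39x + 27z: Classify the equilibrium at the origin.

A = [[-21,15],[-39,27]]; det(A-λI) = λ^2 - 6λ + 18.
λ = 3 ± 3i: positive real part.

unstable spiral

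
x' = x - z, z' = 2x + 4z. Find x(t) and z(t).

x(t) = K_1e^(2t) - K_2e^(3t), z(t) = -K_1e^(2t) + 2K_2e^(3t)

Coefficient matrix A = [[1, -1], [2, 4]].
Characteristic polynomial det(A - λI) = λ^2 - 5λ + 6 = 0.
Eigenvalues λ = 2, 3.
For λ=2: (A-λI) row 1 is [-1, -1], so an eigenvector is (1, -1).
For λ=3: (A-λI) row 1 is [-2, -1], so an eigenvector is (-1, 2).
General solution: K_1e^(2t)(1,-1) + K_2e^(3t)(-1,2).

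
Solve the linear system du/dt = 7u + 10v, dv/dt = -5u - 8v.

u(t) = C_1e^(-3t) - 2C_2e^(2t), v(t) = -C_1e^(-3t) + C_2e^(2t)

Coefficient matrix A = [[7, 10], [-5, -8]].
Characteristic polynomial det(A - λI) = λ^2 + λ - 6 = 0.
Eigenvalues λ = -3, 2.
For λ=-3: (A-λI) row 1 is [10, 10], so an eigenvector is (1, -1).
For λ=2: (A-λI) row 1 is [5, 10], so an eigenvector is (-2, 1).
General solution: C_1e^(-3t)(1,-1) + C_2e^(2t)(-2,1).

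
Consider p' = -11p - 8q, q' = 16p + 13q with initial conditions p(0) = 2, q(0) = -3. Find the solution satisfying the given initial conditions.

p(t) = e^(5t) + e^(-3t), q(t) = -2e^(5t) - e^(-3t)

Coefficient matrix A = [[-11, -8], [16, 13]].
Characteristic polynomial det(A - λI) = λ^2 - 2λ - 15 = 0.
Eigenvalues λ = 5, -3.
For λ=5: (A-λI) row 1 is [-16, -8], so an eigenvector is (1, -2).
For λ=-3: (A-λI) row 1 is [-8, -8], so an eigenvector is (-1, 1).
General solution: c_1e^(5t)(1,-2) + c_2e^(-3t)(-1,1).
Applying p(0)=2, q(0)=-3 gives c_1=1, c_2=-1.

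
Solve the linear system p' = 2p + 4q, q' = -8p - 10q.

Coefficient matrix A = [[2, 4], [-8, -10]].
Characteristic polynomial det(A - λI) = λ^2 + 8λ + 12 = 0.
Eigenvalues λ = -2, -6.
For λ=-2: (A-λI) row 1 is [4, 4], so an eigenvector is (1, -1).
For λ=-6: (A-λI) row 1 is [8, 4], so an eigenvector is (-1, 2).
General solution: C_1e^(-2t)(1,-1) + C_2e^(-6t)(-1,2).

p(t) = C_1e^(-2t) - C_2e^(-6t), q(t) = -C_1e^(-2t) + 2C_2e^(-6t)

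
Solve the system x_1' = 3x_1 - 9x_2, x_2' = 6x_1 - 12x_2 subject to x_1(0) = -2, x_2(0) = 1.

Coefficient matrix A = [[3, -9], [6, -12]].
Characteristic polynomial det(A - λI) = λ^2 + 9λ + 18 = 0.
Eigenvalues λ = -3, -6.
For λ=-3: (A-λI) row 1 is [6, -9], so an eigenvector is (-3, -2).
For λ=-6: (A-λI) row 1 is [9, -9], so an eigenvector is (-1, -1).
General solution: c_1e^(-3t)(-3,-2) + c_2e^(-6t)(-1,-1).
Applying x_1(0)=-2, x_2(0)=1 gives c_1=3, c_2=-7.

x_1(t) = -9e^(-3t) + 7e^(-6t), x_2(t) = -6e^(-3t) + 7e^(-6t)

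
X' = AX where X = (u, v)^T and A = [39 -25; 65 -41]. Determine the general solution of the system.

Coefficient matrix A = [[39, -25], [65, -41]].
Characteristic polynomial det(A - λI) = λ^2 + 2λ + 26 = 0.
Eigenvalues λ = -1 ± 5i (complex conjugate pair).
For λ=-1+5i: an eigenvector is (1,2) - i(-2,-3) = (1 + 2i, 2 + 3i).
A real fundamental pair from Re and Im of e^((-1+5i)t)v: X_1 = e^(-t)(cos(5t)·(1,2) + sin(5t)·(-2,-3)), X_2 = e^(-t)(sin(5t)·(1,2) - cos(5t)·(-2,-3)).
General solution: C_1X_1 + C_2X_2.

u(t) = -2C_1e^(-t)sin(5t) + C_1e^(-t)cos(5t) + C_2e^(-t)sin(5t) + 2C_2e^(-t)cos(5t), v(t) = -3C_1e^(-t)sin(5t) + 2C_1e^(-t)cos(5t) + 2C_2e^(-t)sin(5t) + 3C_2e^(-t)cos(5t)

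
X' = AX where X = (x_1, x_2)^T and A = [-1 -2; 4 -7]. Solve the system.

x_1(t) = -c_1e^(-3t) - c_2e^(-5t), x_2(t) = -c_1e^(-3t) - 2c_2e^(-5t)

Coefficient matrix A = [[-1, -2], [4, -7]].
Characteristic polynomial det(A - λI) = λ^2 + 8λ + 15 = 0.
Eigenvalues λ = -3, -5.
For λ=-3: (A-λI) row 1 is [2, -2], so an eigenvector is (-1, -1).
For λ=-5: (A-λI) row 1 is [4, -2], so an eigenvector is (-1, -2).
General solution: c_1e^(-3t)(-1,-1) + c_2e^(-5t)(-1,-2).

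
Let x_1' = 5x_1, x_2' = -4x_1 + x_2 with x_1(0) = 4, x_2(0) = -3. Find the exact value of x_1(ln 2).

A = [[5,0],[-4,1]]; eigenvalues λ = 5, 1.
Eigenvectors: (1,-1) for λ=5, (0,1) for λ=1.
From the initial condition, c_1 = 4, c_2 = 1.
x_1(ln 2) = (4)(2^5)(1) + (1)(2^1)(0) = 128.

128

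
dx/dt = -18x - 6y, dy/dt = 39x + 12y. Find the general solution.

x(t) = C_1e^(-3t)sin(3t) - C_1e^(-3t)cos(3t) - C_2e^(-3t)sin(3t) - C_2e^(-3t)cos(3t), y(t) = -3C_1e^(-3t)sin(3t) + 2C_1e^(-3t)cos(3t) + 2C_2e^(-3t)sin(3t) + 3C_2e^(-3t)cos(3t)

Coefficient matrix A = [[-18, -6], [39, 12]].
Characteristic polynomial det(A - λI) = λ^2 + 6λ + 18 = 0.
Eigenvalues λ = -3 ± 3i (complex conjugate pair).
For λ=-3+3i: an eigenvector is (-1,2) - i(1,-3) = (-1 - i, 2 + 3i).
A real fundamental pair from Re and Im of e^((-3+3i)t)v: X_1 = e^(-3t)(cos(3t)·(-1,2) + sin(3t)·(1,-3)), X_2 = e^(-3t)(sin(3t)·(-1,2) - cos(3t)·(1,-3)).
General solution: C_1X_1 + C_2X_2.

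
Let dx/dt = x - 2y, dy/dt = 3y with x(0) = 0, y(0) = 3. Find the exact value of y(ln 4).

A = [[1,-2],[0,3]]; eigenvalues λ = 3, 1.
Eigenvectors: (-1,1) for λ=3, (1,0) for λ=1.
From the initial condition, c_1 = 3, c_2 = 3.
y(ln 4) = (3)(4^3)(1) + (3)(4^1)(0) = 192.

192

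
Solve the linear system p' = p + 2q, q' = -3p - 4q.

p(t) = -C_1e^(-t) + 2C_2e^(-2t), q(t) = C_1e^(-t) - 3C_2e^(-2t)

Coefficient matrix A = [[1, 2], [-3, -4]].
Characteristic polynomial det(A - λI) = λ^2 + 3λ + 2 = 0.
Eigenvalues λ = -1, -2.
For λ=-1: (A-λI) row 1 is [2, 2], so an eigenvector is (-1, 1).
For λ=-2: (A-λI) row 1 is [3, 2], so an eigenvector is (2, -3).
General solution: C_1e^(-t)(-1,1) + C_2e^(-2t)(2,-3).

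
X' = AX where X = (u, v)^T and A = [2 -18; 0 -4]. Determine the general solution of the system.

Coefficient matrix A = [[2, -18], [0, -4]].
Characteristic polynomial det(A - λI) = λ^2 + 2λ - 8 = 0.
Eigenvalues λ = -4, 2.
For λ=-4: (A-λI) row 1 is [6, -18], so an eigenvector is (-3, -1).
For λ=2: (A-λI) row 1 is [0, -18], so an eigenvector is (-1, 0).
General solution: c_1e^(-4t)(-3,-1) + c_2e^(2t)(-1,0).

u(t) = -3c_1e^(-4t) - c_2e^(2t), v(t) = -c_1e^(-4t)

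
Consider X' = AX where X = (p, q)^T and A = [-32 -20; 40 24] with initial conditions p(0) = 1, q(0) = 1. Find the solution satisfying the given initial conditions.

Coefficient matrix A = [[-32, -20], [40, 24]].
Characteristic polynomial det(A - λI) = λ^2 + 8λ + 32 = 0.
Eigenvalues λ = -4 ± 4i (complex conjugate pair).
For λ=-4+4i: an eigenvector is (2,-3) - i(1,-1) = (2 - i, -3 + i).
A real fundamental pair from Re and Im of e^((-4+4i)t)v: X_1 = e^(-4t)(cos(4t)·(2,-3) + sin(4t)·(1,-1)), X_2 = e^(-4t)(sin(4t)·(2,-3) - cos(4t)·(1,-1)).
General solution: C_1X_1 + C_2X_2.
Applying p(0)=1, q(0)=1 gives C_1=-2, C_2=-5.

p(t) = -12e^(-4t)sin(4t) + e^(-4t)cos(4t), q(t) = 17e^(-4t)sin(4t) + e^(-4t)cos(4t)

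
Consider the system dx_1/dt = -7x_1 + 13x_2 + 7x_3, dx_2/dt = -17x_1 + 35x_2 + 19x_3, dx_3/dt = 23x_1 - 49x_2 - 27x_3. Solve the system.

Coefficient matrix A = [[-7, 13, 7], [-17, 35, 19], [23, -49, -27]].
det(A - λI) = 0 gives eigenvalues λ = -1, -2, 4.
For λ=-1: eigenvector (1,1,-1).
For λ=-2: eigenvector (-1,-2,3).
For λ=4: eigenvector (-1,-3,4).
General solution: K_1e^(-t)(1,1,-1) + K_2e^(-2t)(-1,-2,3) + K_3e^(4t)(-1,-3,4).

x_1(t) = K_1e^(-t) - K_2e^(-2t) - K_3e^(4t), x_2(t) = K_1e^(-t) - 2K_2e^(-2t) - 3K_3e^(4t), x_3(t) = -K_1e^(-t) + 3K_2e^(-2t) + 4K_3e^(4t)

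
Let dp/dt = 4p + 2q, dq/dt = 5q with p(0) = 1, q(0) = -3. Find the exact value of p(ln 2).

-80

A = [[4,2],[0,5]]; eigenvalues λ = 4, 5.
Eigenvectors: (1,0) for λ=4, (2,1) for λ=5.
From the initial condition, c_1 = 7, c_2 = -3.
p(ln 2) = (7)(2^4)(1) + (-3)(2^5)(2) = -80.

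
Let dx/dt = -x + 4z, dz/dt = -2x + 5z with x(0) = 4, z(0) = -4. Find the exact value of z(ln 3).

-300

A = [[-1,4],[-2,5]]; eigenvalues λ = 3, 1.
Eigenvectors: (1,1) for λ=3, (2,1) for λ=1.
From the initial condition, c_1 = -12, c_2 = 8.
z(ln 3) = (-12)(3^3)(1) + (8)(3^1)(1) = -300.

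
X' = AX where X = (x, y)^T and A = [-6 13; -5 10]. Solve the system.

Coefficient matrix A = [[-6, 13], [-5, 10]].
Characteristic polynomial det(A - λI) = λ^2 - 4λ + 5 = 0.
Eigenvalues λ = 2 ± i (complex conjugate pair).
For λ=2+i: an eigenvector is (-2,-1) - i(3,2) = (-2 - 3i, -1 - 2i).
A real fundamental pair from Re and Im of e^((2+i)t)v: X_1 = e^(2t)(cos(t)·(-2,-1) + sin(t)·(3,2)), X_2 = e^(2t)(sin(t)·(-2,-1) - cos(t)·(3,2)).
General solution: C_1X_1 + C_2X_2.

x(t) = 3C_1e^(2t)sin(t) - 2C_1e^(2t)cos(t) - 2C_2e^(2t)sin(t) - 3C_2e^(2t)cos(t), y(t) = 2C_1e^(2t)sin(t) - C_1e^(2t)cos(t) - C_2e^(2t)sin(t) - 2C_2e^(2t)cos(t)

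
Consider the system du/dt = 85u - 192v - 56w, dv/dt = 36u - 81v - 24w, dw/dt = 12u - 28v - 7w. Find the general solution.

u(t) = -8K_1e^(-t) + 5K_2e^(-3t) + 2K_3e^(t), v(t) = -3K_1e^(-t) + 2K_2e^(-3t), w(t) = -2K_1e^(-t) + K_2e^(-3t) + 3K_3e^(t)

Coefficient matrix A = [[85, -192, -56], [36, -81, -24], [12, -28, -7]].
det(A - λI) = 0 gives eigenvalues λ = -1, -3, 1.
For λ=-1: eigenvector (-8,-3,-2).
For λ=-3: eigenvector (5,2,1).
For λ=1: eigenvector (2,0,3).
General solution: K_1e^(-t)(-8,-3,-2) + K_2e^(-3t)(5,2,1) + K_3e^(t)(2,0,3).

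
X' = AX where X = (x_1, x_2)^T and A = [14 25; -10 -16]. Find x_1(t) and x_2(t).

x_1(t) = -2c_1e^(-t)sin(5t) + c_1e^(-t)cos(5t) + c_2e^(-t)sin(5t) + 2c_2e^(-t)cos(5t), x_2(t) = c_1e^(-t)sin(5t) - c_1e^(-t)cos(5t) - c_2e^(-t)sin(5t) - c_2e^(-t)cos(5t)

Coefficient matrix A = [[14, 25], [-10, -16]].
Characteristic polynomial det(A - λI) = λ^2 + 2λ + 26 = 0.
Eigenvalues λ = -1 ± 5i (complex conjugate pair).
For λ=-1+5i: an eigenvector is (1,-1) - i(-2,1) = (1 + 2i, -1 - i).
A real fundamental pair from Re and Im of e^((-1+5i)t)v: X_1 = e^(-t)(cos(5t)·(1,-1) + sin(5t)·(-2,1)), X_2 = e^(-t)(sin(5t)·(1,-1) - cos(5t)·(-2,1)).
General solution: c_1X_1 + c_2X_2.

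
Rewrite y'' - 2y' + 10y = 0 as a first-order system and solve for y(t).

y(t) = C_1e^(t)cos(3t) + C_2e^(t)sin(3t)

Let x_1 = y, x_2 = y'. Then x_1' = x_2 and x_2' = -10x_1 + 2x_2.
A = [[0,1],[-10,2]]; det(A-λI) = λ^2 - 2λ + 10.
Eigenvalues λ = 1 ± 3i.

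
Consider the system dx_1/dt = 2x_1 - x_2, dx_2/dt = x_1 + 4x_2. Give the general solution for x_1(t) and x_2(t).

x_1(t) = -C_1e^(3t) - C_2te^(3t) + 3C_2e^(3t), x_2(t) = C_1e^(3t) + C_2te^(3t) - 2C_2e^(3t)

Coefficient matrix A = [[2, -1], [1, 4]].
Characteristic polynomial det(A - λI) = λ^2 - 6λ + 9 = 0.
Single eigenvalue λ = 3 with algebraic multiplicity 2.
Eigenvector v = (-1,1); generalized eigenvector w with (A-λI)w=v is (3,-2).
General solution: e^(3t)[C_1·v + C_2·(t·v + w)].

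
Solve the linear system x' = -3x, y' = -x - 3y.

Coefficient matrix A = [[-3, 0], [-1, -3]].
Characteristic polynomial det(A - λI) = λ^2 + 6λ + 9 = 0.
Single eigenvalue λ = -3 with algebraic multiplicity 2.
Eigenvector v = (0,1); generalized eigenvector w with (A-λI)w=v is (-1,1).
General solution: e^(-3t)[c_1·v + c_2·(t·v + w)].

x(t) = -c_2e^(-3t), y(t) = c_1e^(-3t) + c_2te^(-3t) + c_2e^(-3t)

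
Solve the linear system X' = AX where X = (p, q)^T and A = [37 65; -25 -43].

p(t) = 3C_1e^(-3t)sin(5t) + 2C_1e^(-3t)cos(5t) + 2C_2e^(-3t)sin(5t) - 3C_2e^(-3t)cos(5t), q(t) = -2C_1e^(-3t)sin(5t) - C_1e^(-3t)cos(5t) - C_2e^(-3t)sin(5t) + 2C_2e^(-3t)cos(5t)

Coefficient matrix A = [[37, 65], [-25, -43]].
Characteristic polynomial det(A - λI) = λ^2 + 6λ + 34 = 0.
Eigenvalues λ = -3 ± 5i (complex conjugate pair).
For λ=-3+5i: an eigenvector is (2,-1) - i(3,-2) = (2 - 3i, -1 + 2i).
A real fundamental pair from Re and Im of e^((-3+5i)t)v: X_1 = e^(-3t)(cos(5t)·(2,-1) + sin(5t)·(3,-2)), X_2 = e^(-3t)(sin(5t)·(2,-1) - cos(5t)·(3,-2)).
General solution: C_1X_1 + C_2X_2.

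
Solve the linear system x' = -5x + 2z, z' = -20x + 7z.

x(t) = K_1e^(t)cos(2t) + K_2e^(t)sin(2t), z(t) = -K_1e^(t)sin(2t) + 3K_1e^(t)cos(2t) + 3K_2e^(t)sin(2t) + K_2e^(t)cos(2t)

Coefficient matrix A = [[-5, 2], [-20, 7]].
Characteristic polynomial det(A - λI) = λ^2 - 2λ + 5 = 0.
Eigenvalues λ = 1 ± 2i (complex conjugate pair).
For λ=1+2i: an eigenvector is (1,3) - i(0,-1) = (1, 3 + i).
A real fundamental pair from Re and Im of e^((1+2i)t)v: X_1 = e^(t)(cos(2t)·(1,3) + sin(2t)·(0,-1)), X_2 = e^(t)(sin(2t)·(1,3) - cos(2t)·(0,-1)).
General solution: K_1X_1 + K_2X_2.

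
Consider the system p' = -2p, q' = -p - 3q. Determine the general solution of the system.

p(t) = -C_1e^(-2t), q(t) = C_1e^(-2t) - C_2e^(-3t)

Coefficient matrix A = [[-2, 0], [-1, -3]].
Characteristic polynomial det(A - λI) = λ^2 + 5λ + 6 = 0.
Eigenvalues λ = -2, -3.
For λ=-2: (A-λI) row 2 is [-1, -1], so an eigenvector is (-1, 1).
For λ=-3: (A-λI) row 1 is [1, 0], so an eigenvector is (0, -1).
General solution: C_1e^(-2t)(-1,1) + C_2e^(-3t)(0,-1).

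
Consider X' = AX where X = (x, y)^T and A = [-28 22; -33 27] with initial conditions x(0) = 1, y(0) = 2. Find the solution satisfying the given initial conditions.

x(t) = 2e^(5t) - e^(-6t), y(t) = 3e^(5t) - e^(-6t)

Coefficient matrix A = [[-28, 22], [-33, 27]].
Characteristic polynomial det(A - λI) = λ^2 + λ - 30 = 0.
Eigenvalues λ = -6, 5.
For λ=-6: (A-λI) row 1 is [-22, 22], so an eigenvector is (1, 1).
For λ=5: (A-λI) row 1 is [-33, 22], so an eigenvector is (-2, -3).
General solution: C_1e^(-6t)(1,1) + C_2e^(5t)(-2,-3).
Applying x(0)=1, y(0)=2 gives C_1=-1, C_2=-1.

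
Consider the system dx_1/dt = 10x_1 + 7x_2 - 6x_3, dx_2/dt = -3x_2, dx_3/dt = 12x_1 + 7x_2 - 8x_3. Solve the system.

x_1(t) = c_1e^(-2t) - c_2e^(4t) - c_3e^(-3t), x_2(t) = c_3e^(-3t), x_3(t) = 2c_1e^(-2t) - c_2e^(4t) - c_3e^(-3t)

Coefficient matrix A = [[10, 7, -6], [0, -3, 0], [12, 7, -8]].
det(A - λI) = 0 gives eigenvalues λ = -2, 4, -3.
For λ=-2: eigenvector (1,0,2).
For λ=4: eigenvector (-1,0,-1).
For λ=-3: eigenvector (-1,1,-1).
General solution: c_1e^(-2t)(1,0,2) + c_2e^(4t)(-1,0,-1) + c_3e^(-3t)(-1,1,-1).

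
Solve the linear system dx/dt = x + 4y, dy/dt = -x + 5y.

x(t) = 2K_1e^(3t) + 2K_2te^(3t) - K_2e^(3t), y(t) = K_1e^(3t) + K_2te^(3t)

Coefficient matrix A = [[1, 4], [-1, 5]].
Characteristic polynomial det(A - λI) = λ^2 - 6λ + 9 = 0.
Single eigenvalue λ = 3 with algebraic multiplicity 2.
Eigenvector v = (2,1); generalized eigenvector w with (A-λI)w=v is (-1,0).
General solution: e^(3t)[K_1·v + K_2·(t·v + w)].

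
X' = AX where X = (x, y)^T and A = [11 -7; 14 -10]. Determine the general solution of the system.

x(t) = -K_1e^(4t) + K_2e^(-3t), y(t) = -K_1e^(4t) + 2K_2e^(-3t)

Coefficient matrix A = [[11, -7], [14, -10]].
Characteristic polynomial det(A - λI) = λ^2 - λ - 12 = 0.
Eigenvalues λ = 4, -3.
For λ=4: (A-λI) row 1 is [7, -7], so an eigenvector is (-1, -1).
For λ=-3: (A-λI) row 1 is [14, -7], so an eigenvector is (1, 2).
General solution: K_1e^(4t)(-1,-1) + K_2e^(-3t)(1,2).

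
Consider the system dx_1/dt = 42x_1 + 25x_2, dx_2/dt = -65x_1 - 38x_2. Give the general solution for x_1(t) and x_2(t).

Coefficient matrix A = [[42, 25], [-65, -38]].
Characteristic polynomial det(A - λI) = λ^2 - 4λ + 29 = 0.
Eigenvalues λ = 2 ± 5i (complex conjugate pair).
For λ=2+5i: an eigenvector is (-2,3) - i(-1,2) = (-2 + i, 3 - 2i).
A real fundamental pair from Re and Im of e^((2+5i)t)v: X_1 = e^(2t)(cos(5t)·(-2,3) + sin(5t)·(-1,2)), X_2 = e^(2t)(sin(5t)·(-2,3) - cos(5t)·(-1,2)).
General solution: C_1X_1 + C_2X_2.

x_1(t) = -C_1e^(2t)sin(5t) - 2C_1e^(2t)cos(5t) - 2C_2e^(2t)sin(5t) + C_2e^(2t)cos(5t), x_2(t) = 2C_1e^(2t)sin(5t) + 3C_1e^(2t)cos(5t) + 3C_2e^(2t)sin(5t) - 2C_2e^(2t)cos(5t)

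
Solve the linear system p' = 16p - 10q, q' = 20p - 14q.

p(t) = -C_1e^(6t) + C_2e^(-4t), q(t) = -C_1e^(6t) + 2C_2e^(-4t)

Coefficient matrix A = [[16, -10], [20, -14]].
Characteristic polynomial det(A - λI) = λ^2 - 2λ - 24 = 0.
Eigenvalues λ = 6, -4.
For λ=6: (A-λI) row 1 is [10, -10], so an eigenvector is (-1, -1).
For λ=-4: (A-λI) row 1 is [20, -10], so an eigenvector is (1, 2).
General solution: C_1e^(6t)(-1,-1) + C_2e^(-4t)(1,2).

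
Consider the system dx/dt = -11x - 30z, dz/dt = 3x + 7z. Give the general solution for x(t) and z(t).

Coefficient matrix A = [[-11, -30], [3, 7]].
Characteristic polynomial det(A - λI) = λ^2 + 4λ + 13 = 0.
Eigenvalues λ = -2 ± 3i (complex conjugate pair).
For λ=-2+3i: an eigenvector is (-3,1) - i(-1,0) = (-3 + i, 1).
A real fundamental pair from Re and Im of e^((-2+3i)t)v: X_1 = e^(-2t)(cos(3t)·(-3,1) + sin(3t)·(-1,0)), X_2 = e^(-2t)(sin(3t)·(-3,1) - cos(3t)·(-1,0)).
General solution: c_1X_1 + c_2X_2.

x(t) = -c_1e^(-2t)sin(3t) - 3c_1e^(-2t)cos(3t) - 3c_2e^(-2t)sin(3t) + c_2e^(-2t)cos(3t), z(t) = c_1e^(-2t)cos(3t) + c_2e^(-2t)sin(3t)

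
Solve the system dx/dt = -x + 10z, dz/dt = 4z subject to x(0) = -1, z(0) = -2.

Coefficient matrix A = [[-1, 10], [0, 4]].
Characteristic polynomial det(A - λI) = λ^2 - 3λ - 4 = 0.
Eigenvalues λ = 4, -1.
For λ=4: (A-λI) row 1 is [-5, 10], so an eigenvector is (-2, -1).
For λ=-1: (A-λI) row 1 is [0, 10], so an eigenvector is (1, 0).
General solution: c_1e^(4t)(-2,-1) + c_2e^(-t)(1,0).
Applying x(0)=-1, z(0)=-2 gives c_1=2, c_2=3.

x(t) = -4e^(4t) + 3e^(-t), z(t) = -2e^(4t)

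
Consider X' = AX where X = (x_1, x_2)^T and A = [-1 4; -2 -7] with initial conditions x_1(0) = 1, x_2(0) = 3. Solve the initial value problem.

x_1(t) = 8e^(-3t) - 7e^(-5t), x_2(t) = -4e^(-3t) + 7e^(-5t)

Coefficient matrix A = [[-1, 4], [-2, -7]].
Characteristic polynomial det(A - λI) = λ^2 + 8λ + 15 = 0.
Eigenvalues λ = -5, -3.
For λ=-5: (A-λI) row 1 is [4, 4], so an eigenvector is (-1, 1).
For λ=-3: (A-λI) row 1 is [2, 4], so an eigenvector is (2, -1).
General solution: K_1e^(-5t)(-1,1) + K_2e^(-3t)(2,-1).
Applying x_1(0)=1, x_2(0)=3 gives K_1=7, K_2=4.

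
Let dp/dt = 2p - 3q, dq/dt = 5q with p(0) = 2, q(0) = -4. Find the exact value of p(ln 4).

4064

A = [[2,-3],[0,5]]; eigenvalues λ = 5, 2.
Eigenvectors: (1,-1) for λ=5, (-1,0) for λ=2.
From the initial condition, c_1 = 4, c_2 = 2.
p(ln 4) = (4)(4^5)(1) + (2)(4^2)(-1) = 4064.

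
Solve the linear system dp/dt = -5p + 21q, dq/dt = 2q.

Coefficient matrix A = [[-5, 21], [0, 2]].
Characteristic polynomial det(A - λI) = λ^2 + 3λ - 10 = 0.
Eigenvalues λ = 2, -5.
For λ=2: (A-λI) row 1 is [-7, 21], so an eigenvector is (3, 1).
For λ=-5: (A-λI) row 1 is [0, 21], so an eigenvector is (1, 0).
General solution: C_1e^(2t)(3,1) + C_2e^(-5t)(1,0).

p(t) = 3C_1e^(2t) + C_2e^(-5t), q(t) = C_1e^(2t)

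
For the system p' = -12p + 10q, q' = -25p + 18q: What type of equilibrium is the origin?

unstable spiral

A = [[-12,10],[-25,18]]; det(A-λI) = λ^2 - 6λ + 34.
λ = 3 ± 5i: positive real part.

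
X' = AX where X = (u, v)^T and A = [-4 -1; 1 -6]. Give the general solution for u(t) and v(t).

Coefficient matrix A = [[-4, -1], [1, -6]].
Characteristic polynomial det(A - λI) = λ^2 + 10λ + 25 = 0.
Single eigenvalue λ = -5 with algebraic multiplicity 2.
Eigenvector v = (-1,-1); generalized eigenvector w with (A-λI)w=v is (1,2).
General solution: e^(-5t)[c_1·v + c_2·(t·v + w)].

u(t) = -c_1e^(-5t) - c_2te^(-5t) + c_2e^(-5t), v(t) = -c_1e^(-5t) - c_2te^(-5t) + 2c_2e^(-5t)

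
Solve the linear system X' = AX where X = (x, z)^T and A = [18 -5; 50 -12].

x(t) = -C_1e^(3t)cos(5t) - C_2e^(3t)sin(5t), z(t) = -C_1e^(3t)sin(5t) - 3C_1e^(3t)cos(5t) - 3C_2e^(3t)sin(5t) + C_2e^(3t)cos(5t)

Coefficient matrix A = [[18, -5], [50, -12]].
Characteristic polynomial det(A - λI) = λ^2 - 6λ + 34 = 0.
Eigenvalues λ = 3 ± 5i (complex conjugate pair).
For λ=3+5i: an eigenvector is (-1,-3) - i(0,-1) = (-1, -3 + i).
A real fundamental pair from Re and Im of e^((3+5i)t)v: X_1 = e^(3t)(cos(5t)·(-1,-3) + sin(5t)·(0,-1)), X_2 = e^(3t)(sin(5t)·(-1,-3) - cos(5t)·(0,-1)).
General solution: C_1X_1 + C_2X_2.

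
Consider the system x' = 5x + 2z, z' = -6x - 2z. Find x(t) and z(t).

x(t) = 2C_1e^(2t) + C_2e^(t), z(t) = -3C_1e^(2t) - 2C_2e^(t)

Coefficient matrix A = [[5, 2], [-6, -2]].
Characteristic polynomial det(A - λI) = λ^2 - 3λ + 2 = 0.
Eigenvalues λ = 2, 1.
For λ=2: (A-λI) row 1 is [3, 2], so an eigenvector is (2, -3).
For λ=1: (A-λI) row 1 is [4, 2], so an eigenvector is (1, -2).
General solution: C_1e^(2t)(2,-3) + C_2e^(t)(1,-2).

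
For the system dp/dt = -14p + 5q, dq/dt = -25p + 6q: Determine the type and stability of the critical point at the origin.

A = [[-14,5],[-25,6]]; det(A-λI) = λ^2 + 8λ + 41.
λ = -4 ± 5i: negative real part.

stable spiral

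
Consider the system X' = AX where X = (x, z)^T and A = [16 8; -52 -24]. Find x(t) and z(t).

Coefficient matrix A = [[16, 8], [-52, -24]].
Characteristic polynomial det(A - λI) = λ^2 + 8λ + 32 = 0.
Eigenvalues λ = -4 ± 4i (complex conjugate pair).
For λ=-4+4i: an eigenvector is (-1,2) - i(-1,3) = (-1 + i, 2 - 3i).
A real fundamental pair from Re and Im of e^((-4+4i)t)v: X_1 = e^(-4t)(cos(4t)·(-1,2) + sin(4t)·(-1,3)), X_2 = e^(-4t)(sin(4t)·(-1,2) - cos(4t)·(-1,3)).
General solution: c_1X_1 + c_2X_2.

x(t) = -c_1e^(-4t)sin(4t) - c_1e^(-4t)cos(4t) - c_2e^(-4t)sin(4t) + c_2e^(-4t)cos(4t), z(t) = 3c_1e^(-4t)sin(4t) + 2c_1e^(-4t)cos(4t) + 2c_2e^(-4t)sin(4t) - 3c_2e^(-4t)cos(4t)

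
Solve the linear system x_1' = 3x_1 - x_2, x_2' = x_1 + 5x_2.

Coefficient matrix A = [[3, -1], [1, 5]].
Characteristic polynomial det(A - λI) = λ^2 - 8λ + 16 = 0.
Single eigenvalue λ = 4 with algebraic multiplicity 2.
Eigenvector v = (1,-1); generalized eigenvector w with (A-λI)w=v is (-2,1).
General solution: e^(4t)[C_1·v + C_2·(t·v + w)].

x_1(t) = C_1e^(4t) + C_2te^(4t) - 2C_2e^(4t), x_2(t) = -C_1e^(4t) - C_2te^(4t) + C_2e^(4t)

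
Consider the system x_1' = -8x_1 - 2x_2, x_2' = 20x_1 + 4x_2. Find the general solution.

x_1(t) = c_1e^(-2t)cos(2t) + c_2e^(-2t)sin(2t), x_2(t) = c_1e^(-2t)sin(2t) - 3c_1e^(-2t)cos(2t) - 3c_2e^(-2t)sin(2t) - c_2e^(-2t)cos(2t)

Coefficient matrix A = [[-8, -2], [20, 4]].
Characteristic polynomial det(A - λI) = λ^2 + 4λ + 8 = 0.
Eigenvalues λ = -2 ± 2i (complex conjugate pair).
For λ=-2+2i: an eigenvector is (1,-3) - i(0,1) = (1, -3 - i).
A real fundamental pair from Re and Im of e^((-2+2i)t)v: X_1 = e^(-2t)(cos(2t)·(1,-3) + sin(2t)·(0,1)), X_2 = e^(-2t)(sin(2t)·(1,-3) - cos(2t)·(0,1)).
General solution: c_1X_1 + c_2X_2.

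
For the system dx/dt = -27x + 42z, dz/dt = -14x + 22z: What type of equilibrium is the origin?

A = [[-27,42],[-14,22]]; det(A-λI) = λ^2 + 5λ - 6.
λ = 1, -6: opposite signs.

saddle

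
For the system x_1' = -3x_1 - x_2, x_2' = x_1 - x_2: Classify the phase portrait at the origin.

A = [[-3,-1],[1,-1]]; det(A-λI) = λ^2 + 4λ + 4.
repeated λ = -2 with a single eigenvector.

stable improper node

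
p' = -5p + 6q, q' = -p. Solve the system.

p(t) = -3C_1e^(-3t) - 2C_2e^(-2t), q(t) = -C_1e^(-3t) - C_2e^(-2t)

Coefficient matrix A = [[-5, 6], [-1, 0]].
Characteristic polynomial det(A - λI) = λ^2 + 5λ + 6 = 0.
Eigenvalues λ = -3, -2.
For λ=-3: (A-λI) row 1 is [-2, 6], so an eigenvector is (-3, -1).
For λ=-2: (A-λI) row 1 is [-3, 6], so an eigenvector is (-2, -1).
General solution: C_1e^(-3t)(-3,-1) + C_2e^(-2t)(-2,-1).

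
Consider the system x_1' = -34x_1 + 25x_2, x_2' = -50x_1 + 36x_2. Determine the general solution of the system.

x_1(t) = -2C_1e^(t)sin(5t) + C_1e^(t)cos(5t) + C_2e^(t)sin(5t) + 2C_2e^(t)cos(5t), x_2(t) = -3C_1e^(t)sin(5t) + C_1e^(t)cos(5t) + C_2e^(t)sin(5t) + 3C_2e^(t)cos(5t)

Coefficient matrix A = [[-34, 25], [-50, 36]].
Characteristic polynomial det(A - λI) = λ^2 - 2λ + 26 = 0.
Eigenvalues λ = 1 ± 5i (complex conjugate pair).
For λ=1+5i: an eigenvector is (1,1) - i(-2,-3) = (1 + 2i, 1 + 3i).
A real fundamental pair from Re and Im of e^((1+5i)t)v: X_1 = e^(t)(cos(5t)·(1,1) + sin(5t)·(-2,-3)), X_2 = e^(t)(sin(5t)·(1,1) - cos(5t)·(-2,-3)).
General solution: C_1X_1 + C_2X_2.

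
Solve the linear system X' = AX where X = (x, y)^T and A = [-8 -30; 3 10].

Coefficient matrix A = [[-8, -30], [3, 10]].
Characteristic polynomial det(A - λI) = λ^2 - 2λ + 10 = 0.
Eigenvalues λ = 1 ± 3i (complex conjugate pair).
For λ=1+3i: an eigenvector is (-1,0) - i(3,-1) = (-1 - 3i, 0 + i).
A real fundamental pair from Re and Im of e^((1+3i)t)v: X_1 = e^(t)(cos(3t)·(-1,0) + sin(3t)·(3,-1)), X_2 = e^(t)(sin(3t)·(-1,0) - cos(3t)·(3,-1)).
General solution: c_1X_1 + c_2X_2.

x(t) = 3c_1e^(t)sin(3t) - c_1e^(t)cos(3t) - c_2e^(t)sin(3t) - 3c_2e^(t)cos(3t), y(t) = -c_1e^(t)sin(3t) + c_2e^(t)cos(3t)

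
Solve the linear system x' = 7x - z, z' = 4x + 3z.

x(t) = C_1e^(5t) + C_2te^(5t) + 2C_2e^(5t), z(t) = 2C_1e^(5t) + 2C_2te^(5t) + 3C_2e^(5t)

Coefficient matrix A = [[7, -1], [4, 3]].
Characteristic polynomial det(A - λI) = λ^2 - 10λ + 25 = 0.
Single eigenvalue λ = 5 with algebraic multiplicity 2.
Eigenvector v = (1,2); generalized eigenvector w with (A-λI)w=v is (2,3).
General solution: e^(5t)[C_1·v + C_2·(t·v + w)].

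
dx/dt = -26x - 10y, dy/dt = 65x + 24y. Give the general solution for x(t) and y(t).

x(t) = K_1e^(-t)sin(5t) - K_1e^(-t)cos(5t) - K_2e^(-t)sin(5t) - K_2e^(-t)cos(5t), y(t) = -3K_1e^(-t)sin(5t) + 2K_1e^(-t)cos(5t) + 2K_2e^(-t)sin(5t) + 3K_2e^(-t)cos(5t)

Coefficient matrix A = [[-26, -10], [65, 24]].
Characteristic polynomial det(A - λI) = λ^2 + 2λ + 26 = 0.
Eigenvalues λ = -1 ± 5i (complex conjugate pair).
For λ=-1+5i: an eigenvector is (-1,2) - i(1,-3) = (-1 - i, 2 + 3i).
A real fundamental pair from Re and Im of e^((-1+5i)t)v: X_1 = e^(-t)(cos(5t)·(-1,2) + sin(5t)·(1,-3)), X_2 = e^(-t)(sin(5t)·(-1,2) - cos(5t)·(1,-3)).
General solution: K_1X_1 + K_2X_2.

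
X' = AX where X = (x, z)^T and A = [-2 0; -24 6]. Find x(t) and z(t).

Coefficient matrix A = [[-2, 0], [-24, 6]].
Characteristic polynomial det(A - λI) = λ^2 - 4λ - 12 = 0.
Eigenvalues λ = 6, -2.
For λ=6: (A-λI) row 1 is [-8, 0], so an eigenvector is (0, -1).
For λ=-2: (A-λI) row 2 is [-24, 8], so an eigenvector is (-1, -3).
General solution: c_1e^(6t)(0,-1) + c_2e^(-2t)(-1,-3).

x(t) = -c_2e^(-2t), z(t) = -c_1e^(6t) - 3c_2e^(-2t)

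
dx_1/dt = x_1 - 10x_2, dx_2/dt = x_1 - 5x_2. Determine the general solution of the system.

x_1(t) = -c_1e^(-2t)sin(t) + 3c_1e^(-2t)cos(t) + 3c_2e^(-2t)sin(t) + c_2e^(-2t)cos(t), x_2(t) = c_1e^(-2t)cos(t) + c_2e^(-2t)sin(t)

Coefficient matrix A = [[1, -10], [1, -5]].
Characteristic polynomial det(A - λI) = λ^2 + 4λ + 5 = 0.
Eigenvalues λ = -2 ± i (complex conjugate pair).
For λ=-2+i: an eigenvector is (3,1) - i(-1,0) = (3 + i, 1).
A real fundamental pair from Re and Im of e^((-2+i)t)v: X_1 = e^(-2t)(cos(t)·(3,1) + sin(t)·(-1,0)), X_2 = e^(-2t)(sin(t)·(3,1) - cos(t)·(-1,0)).
General solution: c_1X_1 + c_2X_2.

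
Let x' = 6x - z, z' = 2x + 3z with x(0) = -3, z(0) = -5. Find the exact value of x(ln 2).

A = [[6,-1],[2,3]]; eigenvalues λ = 5, 4.
Eigenvectors: (1,1) for λ=5, (-1,-2) for λ=4.
From the initial condition, c_1 = -1, c_2 = 2.
x(ln 2) = (-1)(2^5)(1) + (2)(2^4)(-1) = -64.

-64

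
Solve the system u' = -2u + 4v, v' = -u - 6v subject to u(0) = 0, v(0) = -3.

Coefficient matrix A = [[-2, 4], [-1, -6]].
Characteristic polynomial det(A - λI) = λ^2 + 8λ + 16 = 0.
Single eigenvalue λ = -4 with algebraic multiplicity 2.
Eigenvector v = (2,-1); generalized eigenvector w with (A-λI)w=v is (3,-1).
General solution: e^(-4t)[c_1·v + c_2·(t·v + w)].
Applying u(0)=0, v(0)=-3 gives c_1=9, c_2=-6.

u(t) = -12te^(-4t), v(t) = 6te^(-4t) - 3e^(-4t)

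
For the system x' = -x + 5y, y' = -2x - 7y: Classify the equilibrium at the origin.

A = [[-1,5],[-2,-7]]; det(A-λI) = λ^2 + 8λ + 17.
λ = -4 ± i: negative real part.

stable spiral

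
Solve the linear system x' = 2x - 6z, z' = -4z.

x(t) = -K_1e^(-4t) + K_2e^(2t), z(t) = -K_1e^(-4t)

Coefficient matrix A = [[2, -6], [0, -4]].
Characteristic polynomial det(A - λI) = λ^2 + 2λ - 8 = 0.
Eigenvalues λ = -4, 2.
For λ=-4: (A-λI) row 1 is [6, -6], so an eigenvector is (-1, -1).
For λ=2: (A-λI) row 1 is [0, -6], so an eigenvector is (1, 0).
General solution: K_1e^(-4t)(-1,-1) + K_2e^(2t)(1,0).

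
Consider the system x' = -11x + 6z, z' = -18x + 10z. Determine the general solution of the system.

Coefficient matrix A = [[-11, 6], [-18, 10]].
Characteristic polynomial det(A - λI) = λ^2 + λ - 2 = 0.
Eigenvalues λ = -2, 1.
For λ=-2: (A-λI) row 1 is [-9, 6], so an eigenvector is (2, 3).
For λ=1: (A-λI) row 1 is [-12, 6], so an eigenvector is (-1, -2).
General solution: K_1e^(-2t)(2,3) + K_2e^(t)(-1,-2).

x(t) = 2K_1e^(-2t) - K_2e^(t), z(t) = 3K_1e^(-2t) - 2K_2e^(t)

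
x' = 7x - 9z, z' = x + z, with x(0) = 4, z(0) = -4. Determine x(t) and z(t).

x(t) = 48te^(4t) + 4e^(4t), z(t) = 16te^(4t) - 4e^(4t)

Coefficient matrix A = [[7, -9], [1, 1]].
Characteristic polynomial det(A - λI) = λ^2 - 8λ + 16 = 0.
Single eigenvalue λ = 4 with algebraic multiplicity 2.
Eigenvector v = (3,1); generalized eigenvector w with (A-λI)w=v is (1,0).
General solution: e^(4t)[c_1·v + c_2·(t·v + w)].
Applying x(0)=4, z(0)=-4 gives c_1=-4, c_2=16.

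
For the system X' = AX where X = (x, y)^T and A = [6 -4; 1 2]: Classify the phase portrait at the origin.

A = [[6,-4],[1,2]]; det(A-λI) = λ^2 - 8λ + 16.
repeated λ = 4 with a single eigenvector.

unstable improper node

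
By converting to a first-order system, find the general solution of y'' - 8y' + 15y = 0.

y(t) = c_1e^(3t) + c_2e^(5t)

Let x_1 = y, x_2 = y'. Then x_1' = x_2 and x_2' = -15x_1 + 8x_2.
A = [[0,1],[-15,8]]; det(A-λI) = λ^2 - 8λ + 15.
Eigenvalues λ = 3, 5 with eigenvectors (1,3), (1,5).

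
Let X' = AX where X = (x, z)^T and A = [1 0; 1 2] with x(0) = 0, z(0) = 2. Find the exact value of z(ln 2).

A = [[1,0],[1,2]]; eigenvalues λ = 1, 2.
Eigenvectors: (1,-1) for λ=1, (0,1) for λ=2.
From the initial condition, c_1 = 0, c_2 = 2.
z(ln 2) = (0)(2^1)(-1) + (2)(2^2)(1) = 8.

8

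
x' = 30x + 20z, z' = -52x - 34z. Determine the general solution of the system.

x(t) = c_1e^(-2t)sin(4t) + 2c_1e^(-2t)cos(4t) + 2c_2e^(-2t)sin(4t) - c_2e^(-2t)cos(4t), z(t) = -2c_1e^(-2t)sin(4t) - 3c_1e^(-2t)cos(4t) - 3c_2e^(-2t)sin(4t) + 2c_2e^(-2t)cos(4t)

Coefficient matrix A = [[30, 20], [-52, -34]].
Characteristic polynomial det(A - λI) = λ^2 + 4λ + 20 = 0.
Eigenvalues λ = -2 ± 4i (complex conjugate pair).
For λ=-2+4i: an eigenvector is (2,-3) - i(1,-2) = (2 - i, -3 + 2i).
A real fundamental pair from Re and Im of e^((-2+4i)t)v: X_1 = e^(-2t)(cos(4t)·(2,-3) + sin(4t)·(1,-2)), X_2 = e^(-2t)(sin(4t)·(2,-3) - cos(4t)·(1,-2)).
General solution: c_1X_1 + c_2X_2.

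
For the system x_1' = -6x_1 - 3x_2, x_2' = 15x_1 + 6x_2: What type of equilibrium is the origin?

A = [[-6,-3],[15,6]]; det(A-λI) = λ^2 + 9.
λ = 0 ± 3i: zero real part.

center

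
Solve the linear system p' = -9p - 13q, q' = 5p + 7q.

Coefficient matrix A = [[-9, -13], [5, 7]].
Characteristic polynomial det(A - λI) = λ^2 + 2λ + 2 = 0.
Eigenvalues λ = -1 ± i (complex conjugate pair).
For λ=-1+i: an eigenvector is (-2,1) - i(3,-2) = (-2 - 3i, 1 + 2i).
A real fundamental pair from Re and Im of e^((-1+i)t)v: X_1 = e^(-t)(cos(t)·(-2,1) + sin(t)·(3,-2)), X_2 = e^(-t)(sin(t)·(-2,1) - cos(t)·(3,-2)).
General solution: C_1X_1 + C_2X_2.

p(t) = 3C_1e^(-t)sin(t) - 2C_1e^(-t)cos(t) - 2C_2e^(-t)sin(t) - 3C_2e^(-t)cos(t), q(t) = -2C_1e^(-t)sin(t) + C_1e^(-t)cos(t) + C_2e^(-t)sin(t) + 2C_2e^(-t)cos(t)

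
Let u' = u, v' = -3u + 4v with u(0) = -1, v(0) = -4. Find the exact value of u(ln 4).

-4

A = [[1,0],[-3,4]]; eigenvalues λ = 1, 4.
Eigenvectors: (1,1) for λ=1, (0,-1) for λ=4.
From the initial condition, c_1 = -1, c_2 = 3.
u(ln 4) = (-1)(4^1)(1) + (3)(4^4)(0) = -4.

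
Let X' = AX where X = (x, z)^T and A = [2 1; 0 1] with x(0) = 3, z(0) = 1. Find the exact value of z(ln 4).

A = [[2,1],[0,1]]; eigenvalues λ = 2, 1.
Eigenvectors: (1,0) for λ=2, (1,-1) for λ=1.
From the initial condition, c_1 = 4, c_2 = -1.
z(ln 4) = (4)(4^2)(0) + (-1)(4^1)(-1) = 4.

4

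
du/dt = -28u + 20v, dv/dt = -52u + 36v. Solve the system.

u(t) = -c_1e^(4t)sin(4t) + 2c_1e^(4t)cos(4t) + 2c_2e^(4t)sin(4t) + c_2e^(4t)cos(4t), v(t) = -2c_1e^(4t)sin(4t) + 3c_1e^(4t)cos(4t) + 3c_2e^(4t)sin(4t) + 2c_2e^(4t)cos(4t)

Coefficient matrix A = [[-28, 20], [-52, 36]].
Characteristic polynomial det(A - λI) = λ^2 - 8λ + 32 = 0.
Eigenvalues λ = 4 ± 4i (complex conjugate pair).
For λ=4+4i: an eigenvector is (2,3) - i(-1,-2) = (2 + i, 3 + 2i).
A real fundamental pair from Re and Im of e^((4+4i)t)v: X_1 = e^(4t)(cos(4t)·(2,3) + sin(4t)·(-1,-2)), X_2 = e^(4t)(sin(4t)·(2,3) - cos(4t)·(-1,-2)).
General solution: c_1X_1 + c_2X_2.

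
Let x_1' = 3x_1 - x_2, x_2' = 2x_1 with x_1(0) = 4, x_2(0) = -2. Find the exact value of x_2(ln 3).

A = [[3,-1],[2,0]]; eigenvalues λ = 1, 2.
Eigenvectors: (1,2) for λ=1, (1,1) for λ=2.
From the initial condition, c_1 = -6, c_2 = 10.
x_2(ln 3) = (-6)(3^1)(2) + (10)(3^2)(1) = 54.

54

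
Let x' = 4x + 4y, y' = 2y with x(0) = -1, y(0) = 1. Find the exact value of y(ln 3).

9

A = [[4,4],[0,2]]; eigenvalues λ = 2, 4.
Eigenvectors: (2,-1) for λ=2, (-1,0) for λ=4.
From the initial condition, c_1 = -1, c_2 = -1.
y(ln 3) = (-1)(3^2)(-1) + (-1)(3^4)(0) = 9.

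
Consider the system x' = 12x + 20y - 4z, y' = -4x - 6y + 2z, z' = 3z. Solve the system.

Coefficient matrix A = [[12, 20, -4], [-4, -6, 2], [0, 0, 3]].
det(A - λI) = 0 gives eigenvalues λ = 4, 2, 3.
For λ=4: eigenvector (5,-2,0).
For λ=2: eigenvector (-2,1,0).
For λ=3: eigenvector (-4,2,1).
General solution: C_1e^(4t)(5,-2,0) + C_2e^(2t)(-2,1,0) + C_3e^(3t)(-4,2,1).

x(t) = 5C_1e^(4t) - 2C_2e^(2t) - 4C_3e^(3t), y(t) = -2C_1e^(4t) + C_2e^(2t) + 2C_3e^(3t), z(t) = C_3e^(3t)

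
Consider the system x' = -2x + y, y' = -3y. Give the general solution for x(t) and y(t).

Coefficient matrix A = [[-2, 1], [0, -3]].
Characteristic polynomial det(A - λI) = λ^2 + 5λ + 6 = 0.
Eigenvalues λ = -3, -2.
For λ=-3: (A-λI) row 1 is [1, 1], so an eigenvector is (1, -1).
For λ=-2: (A-λI) row 1 is [0, 1], so an eigenvector is (1, 0).
General solution: c_1e^(-3t)(1,-1) + c_2e^(-2t)(1,0).

x(t) = c_1e^(-3t) + c_2e^(-2t), y(t) = -c_1e^(-3t)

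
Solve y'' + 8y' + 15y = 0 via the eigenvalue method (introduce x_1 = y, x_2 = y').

y(t) = C_1e^(-3t) + C_2e^(-5t)

Let x_1 = y, x_2 = y'. Then x_1' = x_2 and x_2' = -15x_1 - 8x_2.
A = [[0,1],[-15,-8]]; det(A-λI) = λ^2 + 8λ + 15.
Eigenvalues λ = -3, -5 with eigenvectors (1,-3), (1,-5).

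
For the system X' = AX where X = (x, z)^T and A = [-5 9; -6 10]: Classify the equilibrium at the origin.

A = [[-5,9],[-6,10]]; det(A-λI) = λ^2 - 5λ + 4.
λ = 4, 1: both positive.

unstable node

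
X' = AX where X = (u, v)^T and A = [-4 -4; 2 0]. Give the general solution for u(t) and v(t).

u(t) = -c_1e^(-2t)sin(2t) + c_1e^(-2t)cos(2t) + c_2e^(-2t)sin(2t) + c_2e^(-2t)cos(2t), v(t) = c_1e^(-2t)sin(2t) - c_2e^(-2t)cos(2t)

Coefficient matrix A = [[-4, -4], [2, 0]].
Characteristic polynomial det(A - λI) = λ^2 + 4λ + 8 = 0.
Eigenvalues λ = -2 ± 2i (complex conjugate pair).
For λ=-2+2i: an eigenvector is (1,0) - i(-1,1) = (1 + i, 0 - i).
A real fundamental pair from Re and Im of e^((-2+2i)t)v: X_1 = e^(-2t)(cos(2t)·(1,0) + sin(2t)·(-1,1)), X_2 = e^(-2t)(sin(2t)·(1,0) - cos(2t)·(-1,1)).
General solution: c_1X_1 + c_2X_2.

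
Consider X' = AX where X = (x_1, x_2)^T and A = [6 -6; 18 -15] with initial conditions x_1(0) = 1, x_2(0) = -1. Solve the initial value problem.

x_1(t) = 6e^(-3t) - 5e^(-6t), x_2(t) = 9e^(-3t) - 10e^(-6t)

Coefficient matrix A = [[6, -6], [18, -15]].
Characteristic polynomial det(A - λI) = λ^2 + 9λ + 18 = 0.
Eigenvalues λ = -6, -3.
For λ=-6: (A-λI) row 1 is [12, -6], so an eigenvector is (1, 2).
For λ=-3: (A-λI) row 1 is [9, -6], so an eigenvector is (-2, -3).
General solution: K_1e^(-6t)(1,2) + K_2e^(-3t)(-2,-3).
Applying x_1(0)=1, x_2(0)=-1 gives K_1=-5, K_2=-3.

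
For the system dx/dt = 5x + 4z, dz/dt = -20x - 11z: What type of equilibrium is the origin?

stable spiral

A = [[5,4],[-20,-11]]; det(A-λI) = λ^2 + 6λ + 25.
λ = -3 ± 4i: negative real part.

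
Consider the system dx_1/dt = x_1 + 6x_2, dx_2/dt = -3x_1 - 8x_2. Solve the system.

x_1(t) = 2C_1e^(-2t) + C_2e^(-5t), x_2(t) = -C_1e^(-2t) - C_2e^(-5t)

Coefficient matrix A = [[1, 6], [-3, -8]].
Characteristic polynomial det(A - λI) = λ^2 + 7λ + 10 = 0.
Eigenvalues λ = -2, -5.
For λ=-2: (A-λI) row 1 is [3, 6], so an eigenvector is (2, -1).
For λ=-5: (A-λI) row 1 is [6, 6], so an eigenvector is (1, -1).
General solution: C_1e^(-2t)(2,-1) + C_2e^(-5t)(1,-1).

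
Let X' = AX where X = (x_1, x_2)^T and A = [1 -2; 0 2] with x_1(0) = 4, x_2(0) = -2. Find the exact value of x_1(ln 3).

36

A = [[1,-2],[0,2]]; eigenvalues λ = 1, 2.
Eigenvectors: (1,0) for λ=1, (2,-1) for λ=2.
From the initial condition, c_1 = 0, c_2 = 2.
x_1(ln 3) = (0)(3^1)(1) + (2)(3^2)(2) = 36.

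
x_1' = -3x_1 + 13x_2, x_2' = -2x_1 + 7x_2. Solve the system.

x_1(t) = 3c_1e^(2t)sin(t) + 2c_1e^(2t)cos(t) + 2c_2e^(2t)sin(t) - 3c_2e^(2t)cos(t), x_2(t) = c_1e^(2t)sin(t) + c_1e^(2t)cos(t) + c_2e^(2t)sin(t) - c_2e^(2t)cos(t)

Coefficient matrix A = [[-3, 13], [-2, 7]].
Characteristic polynomial det(A - λI) = λ^2 - 4λ + 5 = 0.
Eigenvalues λ = 2 ± i (complex conjugate pair).
For λ=2+i: an eigenvector is (2,1) - i(3,1) = (2 - 3i, 1 - i).
A real fundamental pair from Re and Im of e^((2+i)t)v: X_1 = e^(2t)(cos(t)·(2,1) + sin(t)·(3,1)), X_2 = e^(2t)(sin(t)·(2,1) - cos(t)·(3,1)).
General solution: c_1X_1 + c_2X_2.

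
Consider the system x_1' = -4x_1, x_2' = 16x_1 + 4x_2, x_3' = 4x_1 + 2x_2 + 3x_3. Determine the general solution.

Coefficient matrix A = [[-4, 0, 0], [16, 4, 0], [4, 2, 3]].
det(A - λI) = 0 gives eigenvalues λ = 4, -4, 3.
For λ=4: eigenvector (0,1,2).
For λ=-4: eigenvector (1,-2,0).
For λ=3: eigenvector (0,0,1).
General solution: c_1e^(4t)(0,1,2) + c_2e^(-4t)(1,-2,0) + c_3e^(3t)(0,0,1).

x_1(t) = c_2e^(-4t), x_2(t) = c_1e^(4t) - 2c_2e^(-4t), x_3(t) = 2c_1e^(4t) + c_3e^(3t)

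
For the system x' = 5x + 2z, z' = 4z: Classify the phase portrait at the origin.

unstable node

A = [[5,2],[0,4]]; det(A-λI) = λ^2 - 9λ + 20.
λ = 5, 4: both positive.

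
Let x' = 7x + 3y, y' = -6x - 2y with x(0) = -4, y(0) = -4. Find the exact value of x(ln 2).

A = [[7,3],[-6,-2]]; eigenvalues λ = 4, 1.
Eigenvectors: (1,-1) for λ=4, (1,-2) for λ=1.
From the initial condition, c_1 = -12, c_2 = 8.
x(ln 2) = (-12)(2^4)(1) + (8)(2^1)(1) = -176.

-176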